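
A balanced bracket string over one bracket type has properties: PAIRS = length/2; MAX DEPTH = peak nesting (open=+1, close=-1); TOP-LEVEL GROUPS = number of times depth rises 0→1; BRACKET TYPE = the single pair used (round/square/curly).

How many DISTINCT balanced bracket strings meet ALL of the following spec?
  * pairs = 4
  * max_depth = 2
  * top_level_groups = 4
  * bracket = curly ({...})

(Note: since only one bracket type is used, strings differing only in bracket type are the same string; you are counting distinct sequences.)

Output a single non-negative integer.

Spec: pairs=4 depth=2 groups=4
Count(depth <= 2) = 1
Count(depth <= 1) = 1
Count(depth == 2) = 1 - 1 = 0

Answer: 0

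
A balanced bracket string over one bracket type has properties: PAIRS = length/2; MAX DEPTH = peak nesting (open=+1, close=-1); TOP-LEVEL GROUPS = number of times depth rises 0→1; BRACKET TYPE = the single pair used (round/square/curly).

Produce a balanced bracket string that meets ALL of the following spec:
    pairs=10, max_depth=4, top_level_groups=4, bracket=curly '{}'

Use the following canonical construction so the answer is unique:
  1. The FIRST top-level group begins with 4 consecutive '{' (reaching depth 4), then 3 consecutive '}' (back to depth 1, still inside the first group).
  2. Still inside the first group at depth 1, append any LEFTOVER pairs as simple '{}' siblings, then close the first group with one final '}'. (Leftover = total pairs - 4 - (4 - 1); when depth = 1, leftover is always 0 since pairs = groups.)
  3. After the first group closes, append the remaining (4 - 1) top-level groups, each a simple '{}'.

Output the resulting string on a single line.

Spec: pairs=10 depth=4 groups=4
Leftover pairs = 10 - 4 - (4-1) = 3
First group: deep chain of depth 4 + 3 sibling pairs
Remaining 3 groups: simple '{}' each

Answer: {{{{}}}{}{}{}}{}{}{}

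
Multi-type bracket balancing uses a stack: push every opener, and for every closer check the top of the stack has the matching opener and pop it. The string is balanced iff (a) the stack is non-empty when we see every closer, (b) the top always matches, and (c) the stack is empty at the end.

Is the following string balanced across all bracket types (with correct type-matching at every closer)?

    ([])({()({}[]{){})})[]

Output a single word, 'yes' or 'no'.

Answer: no

Derivation:
pos 0: push '('; stack = (
pos 1: push '['; stack = ([
pos 2: ']' matches '['; pop; stack = (
pos 3: ')' matches '('; pop; stack = (empty)
pos 4: push '('; stack = (
pos 5: push '{'; stack = ({
pos 6: push '('; stack = ({(
pos 7: ')' matches '('; pop; stack = ({
pos 8: push '('; stack = ({(
pos 9: push '{'; stack = ({({
pos 10: '}' matches '{'; pop; stack = ({(
pos 11: push '['; stack = ({([
pos 12: ']' matches '['; pop; stack = ({(
pos 13: push '{'; stack = ({({
pos 14: saw closer ')' but top of stack is '{' (expected '}') → INVALID
Verdict: type mismatch at position 14: ')' closes '{' → no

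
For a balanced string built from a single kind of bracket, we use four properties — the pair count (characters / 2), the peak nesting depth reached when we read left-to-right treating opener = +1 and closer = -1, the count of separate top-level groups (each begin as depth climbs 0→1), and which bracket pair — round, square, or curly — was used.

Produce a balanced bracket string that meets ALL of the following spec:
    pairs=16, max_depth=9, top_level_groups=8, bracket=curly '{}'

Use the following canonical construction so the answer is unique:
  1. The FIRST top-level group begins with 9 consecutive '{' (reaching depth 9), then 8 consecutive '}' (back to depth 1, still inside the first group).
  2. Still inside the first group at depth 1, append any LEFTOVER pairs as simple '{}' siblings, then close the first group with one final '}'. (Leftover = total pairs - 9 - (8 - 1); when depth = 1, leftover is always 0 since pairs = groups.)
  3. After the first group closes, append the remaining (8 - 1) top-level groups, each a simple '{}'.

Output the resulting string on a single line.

Spec: pairs=16 depth=9 groups=8
Leftover pairs = 16 - 9 - (8-1) = 0
First group: deep chain of depth 9 + 0 sibling pairs
Remaining 7 groups: simple '{}' each

Answer: {{{{{{{{{}}}}}}}}}{}{}{}{}{}{}{}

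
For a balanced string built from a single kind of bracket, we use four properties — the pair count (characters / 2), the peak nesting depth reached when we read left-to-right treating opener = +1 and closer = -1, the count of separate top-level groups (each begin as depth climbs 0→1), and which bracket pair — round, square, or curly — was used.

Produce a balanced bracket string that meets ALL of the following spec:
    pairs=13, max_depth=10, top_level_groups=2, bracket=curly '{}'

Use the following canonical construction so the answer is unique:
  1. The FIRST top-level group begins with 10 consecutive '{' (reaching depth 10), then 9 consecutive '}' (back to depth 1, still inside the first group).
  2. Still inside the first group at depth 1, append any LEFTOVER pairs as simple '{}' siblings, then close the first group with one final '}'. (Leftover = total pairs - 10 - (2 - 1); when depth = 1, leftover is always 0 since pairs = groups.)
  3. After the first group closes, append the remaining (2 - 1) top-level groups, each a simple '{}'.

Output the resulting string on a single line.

Spec: pairs=13 depth=10 groups=2
Leftover pairs = 13 - 10 - (2-1) = 2
First group: deep chain of depth 10 + 2 sibling pairs
Remaining 1 groups: simple '{}' each

Answer: {{{{{{{{{{}}}}}}}}}{}{}}{}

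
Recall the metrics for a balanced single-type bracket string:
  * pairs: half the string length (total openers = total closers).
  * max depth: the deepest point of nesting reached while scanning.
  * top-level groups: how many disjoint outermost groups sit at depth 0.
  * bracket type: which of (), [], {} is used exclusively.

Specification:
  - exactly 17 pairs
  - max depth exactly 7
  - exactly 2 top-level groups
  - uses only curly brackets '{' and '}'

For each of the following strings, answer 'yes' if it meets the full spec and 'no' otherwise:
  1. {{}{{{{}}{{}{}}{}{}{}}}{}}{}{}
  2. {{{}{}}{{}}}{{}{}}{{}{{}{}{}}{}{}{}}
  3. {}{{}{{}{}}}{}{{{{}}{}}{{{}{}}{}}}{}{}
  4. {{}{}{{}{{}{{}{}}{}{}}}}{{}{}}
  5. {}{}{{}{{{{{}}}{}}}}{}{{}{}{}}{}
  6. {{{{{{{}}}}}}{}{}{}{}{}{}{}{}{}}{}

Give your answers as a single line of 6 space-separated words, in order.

Answer: no no no no no yes

Derivation:
String 1 '{{}{{{{}}{{}{}}{}{}{}}}{}}{}{}': depth seq [1 2 1 2 3 4 5 4 3 4 5 4 5 4 3 4 3 4 3 4 3 2 1 2 1 0 1 0 1 0]
  -> pairs=15 depth=5 groups=3 -> no
String 2 '{{{}{}}{{}}}{{}{}}{{}{{}{}{}}{}{}{}}': depth seq [1 2 3 2 3 2 1 2 3 2 1 0 1 2 1 2 1 0 1 2 1 2 3 2 3 2 3 2 1 2 1 2 1 2 1 0]
  -> pairs=18 depth=3 groups=3 -> no
String 3 '{}{{}{{}{}}}{}{{{{}}{}}{{{}{}}{}}}{}{}': depth seq [1 0 1 2 1 2 3 2 3 2 1 0 1 0 1 2 3 4 3 2 3 2 1 2 3 4 3 4 3 2 3 2 1 0 1 0 1 0]
  -> pairs=19 depth=4 groups=6 -> no
String 4 '{{}{}{{}{{}{{}{}}{}{}}}}{{}{}}': depth seq [1 2 1 2 1 2 3 2 3 4 3 4 5 4 5 4 3 4 3 4 3 2 1 0 1 2 1 2 1 0]
  -> pairs=15 depth=5 groups=2 -> no
String 5 '{}{}{{}{{{{{}}}{}}}}{}{{}{}{}}{}': depth seq [1 0 1 0 1 2 1 2 3 4 5 6 5 4 3 4 3 2 1 0 1 0 1 2 1 2 1 2 1 0 1 0]
  -> pairs=16 depth=6 groups=6 -> no
String 6 '{{{{{{{}}}}}}{}{}{}{}{}{}{}{}{}}{}': depth seq [1 2 3 4 5 6 7 6 5 4 3 2 1 2 1 2 1 2 1 2 1 2 1 2 1 2 1 2 1 2 1 0 1 0]
  -> pairs=17 depth=7 groups=2 -> yes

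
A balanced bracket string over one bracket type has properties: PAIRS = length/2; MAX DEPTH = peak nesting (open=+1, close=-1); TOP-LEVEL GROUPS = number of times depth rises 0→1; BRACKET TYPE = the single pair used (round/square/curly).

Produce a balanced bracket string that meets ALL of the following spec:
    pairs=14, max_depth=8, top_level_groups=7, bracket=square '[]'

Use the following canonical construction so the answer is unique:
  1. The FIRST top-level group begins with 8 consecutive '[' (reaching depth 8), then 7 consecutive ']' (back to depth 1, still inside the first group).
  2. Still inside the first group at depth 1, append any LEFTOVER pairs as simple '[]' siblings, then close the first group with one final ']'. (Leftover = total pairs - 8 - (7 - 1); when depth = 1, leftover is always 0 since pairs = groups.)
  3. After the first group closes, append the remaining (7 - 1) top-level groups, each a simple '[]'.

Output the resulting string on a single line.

Answer: [[[[[[[[]]]]]]]][][][][][][]

Derivation:
Spec: pairs=14 depth=8 groups=7
Leftover pairs = 14 - 8 - (7-1) = 0
First group: deep chain of depth 8 + 0 sibling pairs
Remaining 6 groups: simple '[]' each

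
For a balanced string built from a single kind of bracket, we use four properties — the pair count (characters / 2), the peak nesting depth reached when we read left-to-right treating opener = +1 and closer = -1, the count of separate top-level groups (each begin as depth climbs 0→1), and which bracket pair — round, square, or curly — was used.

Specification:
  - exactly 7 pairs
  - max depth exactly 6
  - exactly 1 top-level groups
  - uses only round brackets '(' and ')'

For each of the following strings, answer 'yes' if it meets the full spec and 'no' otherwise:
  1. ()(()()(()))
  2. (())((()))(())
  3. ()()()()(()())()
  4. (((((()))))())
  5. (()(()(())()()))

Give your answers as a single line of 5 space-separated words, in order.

Answer: no no no yes no

Derivation:
String 1 '()(()()(()))': depth seq [1 0 1 2 1 2 1 2 3 2 1 0]
  -> pairs=6 depth=3 groups=2 -> no
String 2 '(())((()))(())': depth seq [1 2 1 0 1 2 3 2 1 0 1 2 1 0]
  -> pairs=7 depth=3 groups=3 -> no
String 3 '()()()()(()())()': depth seq [1 0 1 0 1 0 1 0 1 2 1 2 1 0 1 0]
  -> pairs=8 depth=2 groups=6 -> no
String 4 '(((((()))))())': depth seq [1 2 3 4 5 6 5 4 3 2 1 2 1 0]
  -> pairs=7 depth=6 groups=1 -> yes
String 5 '(()(()(())()()))': depth seq [1 2 1 2 3 2 3 4 3 2 3 2 3 2 1 0]
  -> pairs=8 depth=4 groups=1 -> no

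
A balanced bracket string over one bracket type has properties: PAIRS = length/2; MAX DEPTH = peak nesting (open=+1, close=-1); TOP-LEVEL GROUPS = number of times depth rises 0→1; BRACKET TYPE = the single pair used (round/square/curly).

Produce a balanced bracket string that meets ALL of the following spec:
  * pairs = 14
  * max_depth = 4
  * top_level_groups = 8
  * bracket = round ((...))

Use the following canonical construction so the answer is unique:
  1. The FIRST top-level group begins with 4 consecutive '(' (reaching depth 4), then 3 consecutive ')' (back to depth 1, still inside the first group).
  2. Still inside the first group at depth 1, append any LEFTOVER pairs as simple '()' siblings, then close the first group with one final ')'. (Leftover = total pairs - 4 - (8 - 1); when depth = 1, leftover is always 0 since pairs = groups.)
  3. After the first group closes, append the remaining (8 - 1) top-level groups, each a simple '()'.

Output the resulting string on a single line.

Answer: (((()))()()())()()()()()()()

Derivation:
Spec: pairs=14 depth=4 groups=8
Leftover pairs = 14 - 4 - (8-1) = 3
First group: deep chain of depth 4 + 3 sibling pairs
Remaining 7 groups: simple '()' each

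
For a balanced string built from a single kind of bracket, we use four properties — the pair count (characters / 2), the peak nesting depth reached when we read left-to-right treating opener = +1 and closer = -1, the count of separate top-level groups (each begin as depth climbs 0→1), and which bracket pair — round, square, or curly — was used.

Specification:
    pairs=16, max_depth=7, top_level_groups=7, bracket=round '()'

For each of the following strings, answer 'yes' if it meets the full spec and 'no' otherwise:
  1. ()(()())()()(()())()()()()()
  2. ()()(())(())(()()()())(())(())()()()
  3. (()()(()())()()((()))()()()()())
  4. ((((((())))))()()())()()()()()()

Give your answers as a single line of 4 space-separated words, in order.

String 1 '()(()())()()(()())()()()()()': depth seq [1 0 1 2 1 2 1 0 1 0 1 0 1 2 1 2 1 0 1 0 1 0 1 0 1 0 1 0]
  -> pairs=14 depth=2 groups=10 -> no
String 2 '()()(())(())(()()()())(())(())()()()': depth seq [1 0 1 0 1 2 1 0 1 2 1 0 1 2 1 2 1 2 1 2 1 0 1 2 1 0 1 2 1 0 1 0 1 0 1 0]
  -> pairs=18 depth=2 groups=10 -> no
String 3 '(()()(()())()()((()))()()()()())': depth seq [1 2 1 2 1 2 3 2 3 2 1 2 1 2 1 2 3 4 3 2 1 2 1 2 1 2 1 2 1 2 1 0]
  -> pairs=16 depth=4 groups=1 -> no
String 4 '((((((())))))()()())()()()()()()': depth seq [1 2 3 4 5 6 7 6 5 4 3 2 1 2 1 2 1 2 1 0 1 0 1 0 1 0 1 0 1 0 1 0]
  -> pairs=16 depth=7 groups=7 -> yes

Answer: no no no yes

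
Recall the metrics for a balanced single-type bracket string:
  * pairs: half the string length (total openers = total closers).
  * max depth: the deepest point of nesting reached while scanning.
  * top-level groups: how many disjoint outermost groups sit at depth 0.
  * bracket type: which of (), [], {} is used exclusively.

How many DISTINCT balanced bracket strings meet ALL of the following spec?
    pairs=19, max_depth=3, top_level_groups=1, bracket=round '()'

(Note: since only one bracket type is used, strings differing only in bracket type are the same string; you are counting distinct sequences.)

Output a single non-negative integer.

Spec: pairs=19 depth=3 groups=1
Count(depth <= 3) = 131072
Count(depth <= 2) = 1
Count(depth == 3) = 131072 - 1 = 131071

Answer: 131071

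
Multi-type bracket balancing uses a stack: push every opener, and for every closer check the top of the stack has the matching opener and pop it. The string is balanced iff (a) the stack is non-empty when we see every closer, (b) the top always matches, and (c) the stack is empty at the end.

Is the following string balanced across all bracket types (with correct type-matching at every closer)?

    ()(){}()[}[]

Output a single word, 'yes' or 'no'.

Answer: no

Derivation:
pos 0: push '('; stack = (
pos 1: ')' matches '('; pop; stack = (empty)
pos 2: push '('; stack = (
pos 3: ')' matches '('; pop; stack = (empty)
pos 4: push '{'; stack = {
pos 5: '}' matches '{'; pop; stack = (empty)
pos 6: push '('; stack = (
pos 7: ')' matches '('; pop; stack = (empty)
pos 8: push '['; stack = [
pos 9: saw closer '}' but top of stack is '[' (expected ']') → INVALID
Verdict: type mismatch at position 9: '}' closes '[' → no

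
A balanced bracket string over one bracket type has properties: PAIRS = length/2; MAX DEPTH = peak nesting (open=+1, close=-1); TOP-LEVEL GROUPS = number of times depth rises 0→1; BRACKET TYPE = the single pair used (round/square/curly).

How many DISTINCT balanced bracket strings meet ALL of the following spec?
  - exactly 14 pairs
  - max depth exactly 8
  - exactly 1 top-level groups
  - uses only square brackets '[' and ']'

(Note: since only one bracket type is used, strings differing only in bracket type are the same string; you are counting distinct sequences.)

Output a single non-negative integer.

Spec: pairs=14 depth=8 groups=1
Count(depth <= 8) = 704420
Count(depth <= 7) = 629280
Count(depth == 8) = 704420 - 629280 = 75140

Answer: 75140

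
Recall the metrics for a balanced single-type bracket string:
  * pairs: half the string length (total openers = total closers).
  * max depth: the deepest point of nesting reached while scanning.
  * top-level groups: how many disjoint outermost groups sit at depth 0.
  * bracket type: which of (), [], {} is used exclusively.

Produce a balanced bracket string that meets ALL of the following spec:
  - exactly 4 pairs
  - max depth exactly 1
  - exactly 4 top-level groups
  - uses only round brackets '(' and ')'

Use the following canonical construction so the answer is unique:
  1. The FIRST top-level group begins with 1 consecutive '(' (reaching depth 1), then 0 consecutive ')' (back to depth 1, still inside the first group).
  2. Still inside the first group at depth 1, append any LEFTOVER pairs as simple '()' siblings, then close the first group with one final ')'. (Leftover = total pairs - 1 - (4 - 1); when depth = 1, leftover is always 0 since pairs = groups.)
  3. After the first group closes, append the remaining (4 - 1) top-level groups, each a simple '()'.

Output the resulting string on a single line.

Spec: pairs=4 depth=1 groups=4
Leftover pairs = 4 - 1 - (4-1) = 0
First group: deep chain of depth 1 + 0 sibling pairs
Remaining 3 groups: simple '()' each

Answer: ()()()()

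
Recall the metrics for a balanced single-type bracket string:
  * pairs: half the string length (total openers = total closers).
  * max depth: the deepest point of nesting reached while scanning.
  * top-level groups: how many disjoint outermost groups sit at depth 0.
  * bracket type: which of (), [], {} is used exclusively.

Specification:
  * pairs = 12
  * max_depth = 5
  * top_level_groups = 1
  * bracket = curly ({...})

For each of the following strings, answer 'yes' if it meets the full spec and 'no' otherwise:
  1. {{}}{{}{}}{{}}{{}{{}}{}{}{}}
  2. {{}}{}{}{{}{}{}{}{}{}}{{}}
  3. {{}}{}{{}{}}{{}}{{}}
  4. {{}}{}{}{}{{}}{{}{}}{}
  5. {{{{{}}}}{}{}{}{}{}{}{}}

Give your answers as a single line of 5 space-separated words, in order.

Answer: no no no no yes

Derivation:
String 1 '{{}}{{}{}}{{}}{{}{{}}{}{}{}}': depth seq [1 2 1 0 1 2 1 2 1 0 1 2 1 0 1 2 1 2 3 2 1 2 1 2 1 2 1 0]
  -> pairs=14 depth=3 groups=4 -> no
String 2 '{{}}{}{}{{}{}{}{}{}{}}{{}}': depth seq [1 2 1 0 1 0 1 0 1 2 1 2 1 2 1 2 1 2 1 2 1 0 1 2 1 0]
  -> pairs=13 depth=2 groups=5 -> no
String 3 '{{}}{}{{}{}}{{}}{{}}': depth seq [1 2 1 0 1 0 1 2 1 2 1 0 1 2 1 0 1 2 1 0]
  -> pairs=10 depth=2 groups=5 -> no
String 4 '{{}}{}{}{}{{}}{{}{}}{}': depth seq [1 2 1 0 1 0 1 0 1 0 1 2 1 0 1 2 1 2 1 0 1 0]
  -> pairs=11 depth=2 groups=7 -> no
String 5 '{{{{{}}}}{}{}{}{}{}{}{}}': depth seq [1 2 3 4 5 4 3 2 1 2 1 2 1 2 1 2 1 2 1 2 1 2 1 0]
  -> pairs=12 depth=5 groups=1 -> yes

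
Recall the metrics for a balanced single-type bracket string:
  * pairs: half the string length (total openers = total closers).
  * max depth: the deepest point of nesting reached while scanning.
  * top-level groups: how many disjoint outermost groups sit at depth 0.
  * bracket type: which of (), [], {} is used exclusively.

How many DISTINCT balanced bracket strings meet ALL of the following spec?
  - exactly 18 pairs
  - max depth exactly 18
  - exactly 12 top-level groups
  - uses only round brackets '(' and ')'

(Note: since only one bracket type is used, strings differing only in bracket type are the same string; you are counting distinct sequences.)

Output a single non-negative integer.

Spec: pairs=18 depth=18 groups=12
Count(depth <= 18) = 67298
Count(depth <= 17) = 67298
Count(depth == 18) = 67298 - 67298 = 0

Answer: 0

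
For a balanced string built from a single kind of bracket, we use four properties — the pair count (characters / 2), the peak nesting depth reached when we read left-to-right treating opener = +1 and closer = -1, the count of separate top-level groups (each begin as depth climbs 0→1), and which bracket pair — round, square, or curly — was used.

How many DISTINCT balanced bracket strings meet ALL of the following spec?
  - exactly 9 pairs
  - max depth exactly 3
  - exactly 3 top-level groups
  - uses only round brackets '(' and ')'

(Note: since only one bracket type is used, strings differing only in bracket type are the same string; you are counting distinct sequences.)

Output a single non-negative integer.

Spec: pairs=9 depth=3 groups=3
Count(depth <= 3) = 416
Count(depth <= 2) = 28
Count(depth == 3) = 416 - 28 = 388

Answer: 388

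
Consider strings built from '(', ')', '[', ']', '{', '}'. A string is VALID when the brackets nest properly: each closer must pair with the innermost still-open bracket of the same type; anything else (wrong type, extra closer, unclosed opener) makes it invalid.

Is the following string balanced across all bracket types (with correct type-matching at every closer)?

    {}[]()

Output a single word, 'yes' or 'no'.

Answer: yes

Derivation:
pos 0: push '{'; stack = {
pos 1: '}' matches '{'; pop; stack = (empty)
pos 2: push '['; stack = [
pos 3: ']' matches '['; pop; stack = (empty)
pos 4: push '('; stack = (
pos 5: ')' matches '('; pop; stack = (empty)
end: stack empty → VALID
Verdict: properly nested → yes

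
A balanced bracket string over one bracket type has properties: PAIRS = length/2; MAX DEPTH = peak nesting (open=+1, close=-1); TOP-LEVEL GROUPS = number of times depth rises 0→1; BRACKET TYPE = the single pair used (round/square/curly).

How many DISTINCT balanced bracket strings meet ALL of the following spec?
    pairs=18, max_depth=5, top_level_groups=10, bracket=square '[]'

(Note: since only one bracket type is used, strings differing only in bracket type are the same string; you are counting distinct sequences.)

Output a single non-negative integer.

Spec: pairs=18 depth=5 groups=10
Count(depth <= 5) = 583625
Count(depth <= 4) = 517420
Count(depth == 5) = 583625 - 517420 = 66205

Answer: 66205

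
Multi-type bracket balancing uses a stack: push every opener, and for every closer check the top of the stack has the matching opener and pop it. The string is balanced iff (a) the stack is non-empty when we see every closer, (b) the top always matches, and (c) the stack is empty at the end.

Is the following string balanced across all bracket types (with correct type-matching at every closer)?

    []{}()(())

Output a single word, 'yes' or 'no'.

pos 0: push '['; stack = [
pos 1: ']' matches '['; pop; stack = (empty)
pos 2: push '{'; stack = {
pos 3: '}' matches '{'; pop; stack = (empty)
pos 4: push '('; stack = (
pos 5: ')' matches '('; pop; stack = (empty)
pos 6: push '('; stack = (
pos 7: push '('; stack = ((
pos 8: ')' matches '('; pop; stack = (
pos 9: ')' matches '('; pop; stack = (empty)
end: stack empty → VALID
Verdict: properly nested → yes

Answer: yes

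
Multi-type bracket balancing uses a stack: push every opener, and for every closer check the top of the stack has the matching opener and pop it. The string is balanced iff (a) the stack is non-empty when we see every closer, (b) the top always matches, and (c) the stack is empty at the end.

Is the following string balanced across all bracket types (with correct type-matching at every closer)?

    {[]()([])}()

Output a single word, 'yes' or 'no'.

pos 0: push '{'; stack = {
pos 1: push '['; stack = {[
pos 2: ']' matches '['; pop; stack = {
pos 3: push '('; stack = {(
pos 4: ')' matches '('; pop; stack = {
pos 5: push '('; stack = {(
pos 6: push '['; stack = {([
pos 7: ']' matches '['; pop; stack = {(
pos 8: ')' matches '('; pop; stack = {
pos 9: '}' matches '{'; pop; stack = (empty)
pos 10: push '('; stack = (
pos 11: ')' matches '('; pop; stack = (empty)
end: stack empty → VALID
Verdict: properly nested → yes

Answer: yes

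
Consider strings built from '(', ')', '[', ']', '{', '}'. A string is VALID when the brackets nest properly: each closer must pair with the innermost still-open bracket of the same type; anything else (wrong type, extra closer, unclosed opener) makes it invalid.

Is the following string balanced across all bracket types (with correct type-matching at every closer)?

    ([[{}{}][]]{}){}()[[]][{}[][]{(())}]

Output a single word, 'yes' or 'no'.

Answer: yes

Derivation:
pos 0: push '('; stack = (
pos 1: push '['; stack = ([
pos 2: push '['; stack = ([[
pos 3: push '{'; stack = ([[{
pos 4: '}' matches '{'; pop; stack = ([[
pos 5: push '{'; stack = ([[{
pos 6: '}' matches '{'; pop; stack = ([[
pos 7: ']' matches '['; pop; stack = ([
pos 8: push '['; stack = ([[
pos 9: ']' matches '['; pop; stack = ([
pos 10: ']' matches '['; pop; stack = (
pos 11: push '{'; stack = ({
pos 12: '}' matches '{'; pop; stack = (
pos 13: ')' matches '('; pop; stack = (empty)
pos 14: push '{'; stack = {
pos 15: '}' matches '{'; pop; stack = (empty)
pos 16: push '('; stack = (
pos 17: ')' matches '('; pop; stack = (empty)
pos 18: push '['; stack = [
pos 19: push '['; stack = [[
pos 20: ']' matches '['; pop; stack = [
pos 21: ']' matches '['; pop; stack = (empty)
pos 22: push '['; stack = [
pos 23: push '{'; stack = [{
pos 24: '}' matches '{'; pop; stack = [
pos 25: push '['; stack = [[
pos 26: ']' matches '['; pop; stack = [
pos 27: push '['; stack = [[
pos 28: ']' matches '['; pop; stack = [
pos 29: push '{'; stack = [{
pos 30: push '('; stack = [{(
pos 31: push '('; stack = [{((
pos 32: ')' matches '('; pop; stack = [{(
pos 33: ')' matches '('; pop; stack = [{
pos 34: '}' matches '{'; pop; stack = [
pos 35: ']' matches '['; pop; stack = (empty)
end: stack empty → VALID
Verdict: properly nested → yes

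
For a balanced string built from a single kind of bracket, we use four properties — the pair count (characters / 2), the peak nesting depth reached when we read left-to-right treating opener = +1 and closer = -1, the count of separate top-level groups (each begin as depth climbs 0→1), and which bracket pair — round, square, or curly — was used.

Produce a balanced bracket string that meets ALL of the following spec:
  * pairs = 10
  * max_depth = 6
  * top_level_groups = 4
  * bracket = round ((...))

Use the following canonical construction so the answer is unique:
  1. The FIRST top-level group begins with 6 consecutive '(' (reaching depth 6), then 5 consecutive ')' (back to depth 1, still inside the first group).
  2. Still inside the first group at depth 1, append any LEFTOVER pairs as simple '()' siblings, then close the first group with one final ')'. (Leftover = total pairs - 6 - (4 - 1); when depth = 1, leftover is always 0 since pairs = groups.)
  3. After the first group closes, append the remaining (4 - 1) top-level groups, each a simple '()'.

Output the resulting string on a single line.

Spec: pairs=10 depth=6 groups=4
Leftover pairs = 10 - 6 - (4-1) = 1
First group: deep chain of depth 6 + 1 sibling pairs
Remaining 3 groups: simple '()' each

Answer: (((((()))))())()()()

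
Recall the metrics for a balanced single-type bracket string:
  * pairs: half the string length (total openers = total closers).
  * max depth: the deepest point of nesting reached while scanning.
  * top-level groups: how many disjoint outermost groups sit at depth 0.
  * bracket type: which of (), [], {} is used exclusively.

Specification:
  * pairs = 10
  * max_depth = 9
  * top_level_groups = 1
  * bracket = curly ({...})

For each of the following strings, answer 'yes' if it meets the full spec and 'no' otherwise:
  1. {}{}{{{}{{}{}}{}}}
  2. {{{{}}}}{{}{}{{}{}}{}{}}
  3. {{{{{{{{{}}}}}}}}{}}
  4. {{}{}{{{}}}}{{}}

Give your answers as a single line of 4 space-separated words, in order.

Answer: no no yes no

Derivation:
String 1 '{}{}{{{}{{}{}}{}}}': depth seq [1 0 1 0 1 2 3 2 3 4 3 4 3 2 3 2 1 0]
  -> pairs=9 depth=4 groups=3 -> no
String 2 '{{{{}}}}{{}{}{{}{}}{}{}}': depth seq [1 2 3 4 3 2 1 0 1 2 1 2 1 2 3 2 3 2 1 2 1 2 1 0]
  -> pairs=12 depth=4 groups=2 -> no
String 3 '{{{{{{{{{}}}}}}}}{}}': depth seq [1 2 3 4 5 6 7 8 9 8 7 6 5 4 3 2 1 2 1 0]
  -> pairs=10 depth=9 groups=1 -> yes
String 4 '{{}{}{{{}}}}{{}}': depth seq [1 2 1 2 1 2 3 4 3 2 1 0 1 2 1 0]
  -> pairs=8 depth=4 groups=2 -> no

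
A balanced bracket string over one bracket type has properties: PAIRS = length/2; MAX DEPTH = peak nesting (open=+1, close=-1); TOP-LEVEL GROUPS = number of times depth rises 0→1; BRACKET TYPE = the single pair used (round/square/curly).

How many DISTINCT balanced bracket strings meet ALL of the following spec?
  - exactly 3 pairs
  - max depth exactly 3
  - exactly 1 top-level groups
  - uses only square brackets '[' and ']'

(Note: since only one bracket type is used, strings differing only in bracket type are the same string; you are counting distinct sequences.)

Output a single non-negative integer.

Answer: 1

Derivation:
Spec: pairs=3 depth=3 groups=1
Count(depth <= 3) = 2
Count(depth <= 2) = 1
Count(depth == 3) = 2 - 1 = 1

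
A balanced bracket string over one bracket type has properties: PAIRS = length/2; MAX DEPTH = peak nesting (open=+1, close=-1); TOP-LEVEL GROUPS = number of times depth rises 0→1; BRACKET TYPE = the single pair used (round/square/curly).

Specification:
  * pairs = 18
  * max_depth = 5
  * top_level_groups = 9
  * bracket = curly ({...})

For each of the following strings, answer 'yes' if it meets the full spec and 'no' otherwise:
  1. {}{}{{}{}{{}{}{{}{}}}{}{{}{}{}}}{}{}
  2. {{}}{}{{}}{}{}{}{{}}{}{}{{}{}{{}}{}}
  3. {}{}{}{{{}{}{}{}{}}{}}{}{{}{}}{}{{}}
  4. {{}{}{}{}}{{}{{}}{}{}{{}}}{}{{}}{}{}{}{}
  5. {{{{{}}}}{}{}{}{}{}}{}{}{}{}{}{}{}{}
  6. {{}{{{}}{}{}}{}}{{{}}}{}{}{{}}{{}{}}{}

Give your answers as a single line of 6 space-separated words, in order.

String 1 '{}{}{{}{}{{}{}{{}{}}}{}{{}{}{}}}{}{}': depth seq [1 0 1 0 1 2 1 2 1 2 3 2 3 2 3 4 3 4 3 2 1 2 1 2 3 2 3 2 3 2 1 0 1 0 1 0]
  -> pairs=18 depth=4 groups=5 -> no
String 2 '{{}}{}{{}}{}{}{}{{}}{}{}{{}{}{{}}{}}': depth seq [1 2 1 0 1 0 1 2 1 0 1 0 1 0 1 0 1 2 1 0 1 0 1 0 1 2 1 2 1 2 3 2 1 2 1 0]
  -> pairs=18 depth=3 groups=10 -> no
String 3 '{}{}{}{{{}{}{}{}{}}{}}{}{{}{}}{}{{}}': depth seq [1 0 1 0 1 0 1 2 3 2 3 2 3 2 3 2 3 2 1 2 1 0 1 0 1 2 1 2 1 0 1 0 1 2 1 0]
  -> pairs=18 depth=3 groups=8 -> no
String 4 '{{}{}{}{}}{{}{{}}{}{}{{}}}{}{{}}{}{}{}{}': depth seq [1 2 1 2 1 2 1 2 1 0 1 2 1 2 3 2 1 2 1 2 1 2 3 2 1 0 1 0 1 2 1 0 1 0 1 0 1 0 1 0]
  -> pairs=20 depth=3 groups=8 -> no
String 5 '{{{{{}}}}{}{}{}{}{}}{}{}{}{}{}{}{}{}': depth seq [1 2 3 4 5 4 3 2 1 2 1 2 1 2 1 2 1 2 1 0 1 0 1 0 1 0 1 0 1 0 1 0 1 0 1 0]
  -> pairs=18 depth=5 groups=9 -> yes
String 6 '{{}{{{}}{}{}}{}}{{{}}}{}{}{{}}{{}{}}{}': depth seq [1 2 1 2 3 4 3 2 3 2 3 2 1 2 1 0 1 2 3 2 1 0 1 0 1 0 1 2 1 0 1 2 1 2 1 0 1 0]
  -> pairs=19 depth=4 groups=7 -> no

Answer: no no no no yes no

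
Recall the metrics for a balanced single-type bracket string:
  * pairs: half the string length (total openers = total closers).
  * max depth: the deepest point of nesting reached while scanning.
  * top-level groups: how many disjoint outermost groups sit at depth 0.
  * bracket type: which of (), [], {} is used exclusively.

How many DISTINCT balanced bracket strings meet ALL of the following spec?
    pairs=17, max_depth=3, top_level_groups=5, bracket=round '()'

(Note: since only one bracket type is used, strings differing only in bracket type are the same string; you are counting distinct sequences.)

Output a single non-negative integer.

Spec: pairs=17 depth=3 groups=5
Count(depth <= 3) = 657920
Count(depth <= 2) = 1820
Count(depth == 3) = 657920 - 1820 = 656100

Answer: 656100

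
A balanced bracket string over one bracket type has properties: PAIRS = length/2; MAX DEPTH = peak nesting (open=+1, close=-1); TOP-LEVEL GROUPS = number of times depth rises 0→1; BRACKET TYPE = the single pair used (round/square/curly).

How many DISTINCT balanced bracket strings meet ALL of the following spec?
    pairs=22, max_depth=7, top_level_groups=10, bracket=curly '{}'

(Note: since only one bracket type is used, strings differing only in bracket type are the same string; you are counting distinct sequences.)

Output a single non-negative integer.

Answer: 5128595

Derivation:
Spec: pairs=22 depth=7 groups=10
Count(depth <= 7) = 159671080
Count(depth <= 6) = 154542485
Count(depth == 7) = 159671080 - 154542485 = 5128595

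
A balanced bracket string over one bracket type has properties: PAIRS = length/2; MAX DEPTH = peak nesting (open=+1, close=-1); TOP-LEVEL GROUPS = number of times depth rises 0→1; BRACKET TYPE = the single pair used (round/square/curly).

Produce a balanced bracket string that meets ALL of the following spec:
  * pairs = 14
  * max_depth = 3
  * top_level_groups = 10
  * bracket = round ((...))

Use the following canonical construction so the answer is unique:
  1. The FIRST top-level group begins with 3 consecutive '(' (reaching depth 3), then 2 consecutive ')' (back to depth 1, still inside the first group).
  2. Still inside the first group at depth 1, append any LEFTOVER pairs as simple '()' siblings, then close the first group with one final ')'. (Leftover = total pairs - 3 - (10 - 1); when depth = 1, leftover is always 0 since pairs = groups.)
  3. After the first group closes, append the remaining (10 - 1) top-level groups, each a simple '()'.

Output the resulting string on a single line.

Answer: ((())()())()()()()()()()()()

Derivation:
Spec: pairs=14 depth=3 groups=10
Leftover pairs = 14 - 3 - (10-1) = 2
First group: deep chain of depth 3 + 2 sibling pairs
Remaining 9 groups: simple '()' each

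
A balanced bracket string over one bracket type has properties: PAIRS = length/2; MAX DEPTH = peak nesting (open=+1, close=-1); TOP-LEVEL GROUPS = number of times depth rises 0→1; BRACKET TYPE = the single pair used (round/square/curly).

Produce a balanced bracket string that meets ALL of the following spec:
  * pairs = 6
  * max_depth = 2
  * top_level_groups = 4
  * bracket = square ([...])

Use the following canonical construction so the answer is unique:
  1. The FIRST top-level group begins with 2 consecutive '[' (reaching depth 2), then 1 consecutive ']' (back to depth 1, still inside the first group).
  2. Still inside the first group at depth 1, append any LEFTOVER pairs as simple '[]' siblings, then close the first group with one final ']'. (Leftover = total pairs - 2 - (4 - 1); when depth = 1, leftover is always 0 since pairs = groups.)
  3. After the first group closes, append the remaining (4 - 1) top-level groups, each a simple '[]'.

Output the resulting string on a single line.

Spec: pairs=6 depth=2 groups=4
Leftover pairs = 6 - 2 - (4-1) = 1
First group: deep chain of depth 2 + 1 sibling pairs
Remaining 3 groups: simple '[]' each

Answer: [[][]][][][]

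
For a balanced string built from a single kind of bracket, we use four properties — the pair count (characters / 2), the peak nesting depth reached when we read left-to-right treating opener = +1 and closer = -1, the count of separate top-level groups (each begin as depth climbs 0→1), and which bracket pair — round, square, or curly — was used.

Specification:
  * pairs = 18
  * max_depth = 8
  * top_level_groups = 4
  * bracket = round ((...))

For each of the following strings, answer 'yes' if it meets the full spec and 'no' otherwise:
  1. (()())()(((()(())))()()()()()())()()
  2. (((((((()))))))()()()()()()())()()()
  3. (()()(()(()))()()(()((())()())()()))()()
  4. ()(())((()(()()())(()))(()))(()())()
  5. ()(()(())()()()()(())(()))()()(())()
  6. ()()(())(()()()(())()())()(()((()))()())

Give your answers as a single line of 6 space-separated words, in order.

Answer: no yes no no no no

Derivation:
String 1 '(()())()(((()(())))()()()()()())()()': depth seq [1 2 1 2 1 0 1 0 1 2 3 4 3 4 5 4 3 2 1 2 1 2 1 2 1 2 1 2 1 2 1 0 1 0 1 0]
  -> pairs=18 depth=5 groups=5 -> no
String 2 '(((((((()))))))()()()()()()())()()()': depth seq [1 2 3 4 5 6 7 8 7 6 5 4 3 2 1 2 1 2 1 2 1 2 1 2 1 2 1 2 1 0 1 0 1 0 1 0]
  -> pairs=18 depth=8 groups=4 -> yes
String 3 '(()()(()(()))()()(()((())()())()()))()()': depth seq [1 2 1 2 1 2 3 2 3 4 3 2 1 2 1 2 1 2 3 2 3 4 5 4 3 4 3 4 3 2 3 2 3 2 1 0 1 0 1 0]
  -> pairs=20 depth=5 groups=3 -> no
String 4 '()(())((()(()()())(()))(()))(()())()': depth seq [1 0 1 2 1 0 1 2 3 2 3 4 3 4 3 4 3 2 3 4 3 2 1 2 3 2 1 0 1 2 1 2 1 0 1 0]
  -> pairs=18 depth=4 groups=5 -> no
String 5 '()(()(())()()()()(())(()))()()(())()': depth seq [1 0 1 2 1 2 3 2 1 2 1 2 1 2 1 2 1 2 3 2 1 2 3 2 1 0 1 0 1 0 1 2 1 0 1 0]
  -> pairs=18 depth=3 groups=6 -> no
String 6 '()()(())(()()()(())()())()(()((()))()())': depth seq [1 0 1 0 1 2 1 0 1 2 1 2 1 2 1 2 3 2 1 2 1 2 1 0 1 0 1 2 1 2 3 4 3 2 1 2 1 2 1 0]
  -> pairs=20 depth=4 groups=6 -> no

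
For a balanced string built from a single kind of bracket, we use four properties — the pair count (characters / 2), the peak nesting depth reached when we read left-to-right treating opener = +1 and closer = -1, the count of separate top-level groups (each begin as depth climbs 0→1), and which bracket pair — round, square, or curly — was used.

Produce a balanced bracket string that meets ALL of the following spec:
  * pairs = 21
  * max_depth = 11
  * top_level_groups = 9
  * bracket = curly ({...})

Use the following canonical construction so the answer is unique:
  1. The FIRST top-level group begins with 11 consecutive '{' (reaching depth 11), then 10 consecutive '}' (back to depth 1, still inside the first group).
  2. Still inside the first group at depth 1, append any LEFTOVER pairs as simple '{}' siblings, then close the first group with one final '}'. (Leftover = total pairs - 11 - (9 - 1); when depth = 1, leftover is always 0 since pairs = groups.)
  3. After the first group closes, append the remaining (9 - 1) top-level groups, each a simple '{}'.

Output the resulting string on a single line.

Answer: {{{{{{{{{{{}}}}}}}}}}{}{}}{}{}{}{}{}{}{}{}

Derivation:
Spec: pairs=21 depth=11 groups=9
Leftover pairs = 21 - 11 - (9-1) = 2
First group: deep chain of depth 11 + 2 sibling pairs
Remaining 8 groups: simple '{}' each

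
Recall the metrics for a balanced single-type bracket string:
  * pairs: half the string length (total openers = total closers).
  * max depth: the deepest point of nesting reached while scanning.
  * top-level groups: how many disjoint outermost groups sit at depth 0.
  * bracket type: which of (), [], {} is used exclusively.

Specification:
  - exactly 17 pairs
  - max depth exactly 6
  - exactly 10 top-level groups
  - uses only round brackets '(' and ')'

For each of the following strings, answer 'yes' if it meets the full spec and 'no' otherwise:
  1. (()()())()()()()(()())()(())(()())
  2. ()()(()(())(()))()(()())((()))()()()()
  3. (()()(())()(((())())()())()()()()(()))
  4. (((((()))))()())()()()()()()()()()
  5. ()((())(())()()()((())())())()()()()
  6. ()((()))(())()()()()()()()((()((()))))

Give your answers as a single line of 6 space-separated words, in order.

String 1 '(()()())()()()()(()())()(())(()())': depth seq [1 2 1 2 1 2 1 0 1 0 1 0 1 0 1 0 1 2 1 2 1 0 1 0 1 2 1 0 1 2 1 2 1 0]
  -> pairs=17 depth=2 groups=9 -> no
String 2 '()()(()(())(()))()(()())((()))()()()()': depth seq [1 0 1 0 1 2 1 2 3 2 1 2 3 2 1 0 1 0 1 2 1 2 1 0 1 2 3 2 1 0 1 0 1 0 1 0 1 0]
  -> pairs=19 depth=3 groups=10 -> no
String 3 '(()()(())()(((())())()())()()()()(()))': depth seq [1 2 1 2 1 2 3 2 1 2 1 2 3 4 5 4 3 4 3 2 3 2 3 2 1 2 1 2 1 2 1 2 1 2 3 2 1 0]
  -> pairs=19 depth=5 groups=1 -> no
String 4 '(((((()))))()())()()()()()()()()()': depth seq [1 2 3 4 5 6 5 4 3 2 1 2 1 2 1 0 1 0 1 0 1 0 1 0 1 0 1 0 1 0 1 0 1 0]
  -> pairs=17 depth=6 groups=10 -> yes
String 5 '()((())(())()()()((())())())()()()()': depth seq [1 0 1 2 3 2 1 2 3 2 1 2 1 2 1 2 1 2 3 4 3 2 3 2 1 2 1 0 1 0 1 0 1 0 1 0]
  -> pairs=18 depth=4 groups=6 -> no
String 6 '()((()))(())()()()()()()()((()((()))))': depth seq [1 0 1 2 3 2 1 0 1 2 1 0 1 0 1 0 1 0 1 0 1 0 1 0 1 0 1 2 3 2 3 4 5 4 3 2 1 0]
  -> pairs=19 depth=5 groups=11 -> no

Answer: no no no yes no no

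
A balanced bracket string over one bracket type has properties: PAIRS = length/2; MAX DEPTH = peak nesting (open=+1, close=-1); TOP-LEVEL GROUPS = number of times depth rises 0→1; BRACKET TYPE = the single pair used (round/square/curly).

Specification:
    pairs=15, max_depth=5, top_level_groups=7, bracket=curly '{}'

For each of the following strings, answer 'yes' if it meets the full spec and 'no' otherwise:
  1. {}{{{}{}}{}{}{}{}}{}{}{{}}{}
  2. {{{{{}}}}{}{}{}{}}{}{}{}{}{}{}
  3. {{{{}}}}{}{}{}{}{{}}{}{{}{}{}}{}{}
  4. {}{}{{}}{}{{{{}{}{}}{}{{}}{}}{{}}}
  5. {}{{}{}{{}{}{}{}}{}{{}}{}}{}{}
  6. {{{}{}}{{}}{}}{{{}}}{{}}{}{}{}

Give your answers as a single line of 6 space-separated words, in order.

String 1 '{}{{{}{}}{}{}{}{}}{}{}{{}}{}': depth seq [1 0 1 2 3 2 3 2 1 2 1 2 1 2 1 2 1 0 1 0 1 0 1 2 1 0 1 0]
  -> pairs=14 depth=3 groups=6 -> no
String 2 '{{{{{}}}}{}{}{}{}}{}{}{}{}{}{}': depth seq [1 2 3 4 5 4 3 2 1 2 1 2 1 2 1 2 1 0 1 0 1 0 1 0 1 0 1 0 1 0]
  -> pairs=15 depth=5 groups=7 -> yes
String 3 '{{{{}}}}{}{}{}{}{{}}{}{{}{}{}}{}{}': depth seq [1 2 3 4 3 2 1 0 1 0 1 0 1 0 1 0 1 2 1 0 1 0 1 2 1 2 1 2 1 0 1 0 1 0]
  -> pairs=17 depth=4 groups=10 -> no
String 4 '{}{}{{}}{}{{{{}{}{}}{}{{}}{}}{{}}}': depth seq [1 0 1 0 1 2 1 0 1 0 1 2 3 4 3 4 3 4 3 2 3 2 3 4 3 2 3 2 1 2 3 2 1 0]
  -> pairs=17 depth=4 groups=5 -> no
String 5 '{}{{}{}{{}{}{}{}}{}{{}}{}}{}{}': depth seq [1 0 1 2 1 2 1 2 3 2 3 2 3 2 3 2 1 2 1 2 3 2 1 2 1 0 1 0 1 0]
  -> pairs=15 depth=3 groups=4 -> no
String 6 '{{{}{}}{{}}{}}{{{}}}{{}}{}{}{}': depth seq [1 2 3 2 3 2 1 2 3 2 1 2 1 0 1 2 3 2 1 0 1 2 1 0 1 0 1 0 1 0]
  -> pairs=15 depth=3 groups=6 -> no

Answer: no yes no no no no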